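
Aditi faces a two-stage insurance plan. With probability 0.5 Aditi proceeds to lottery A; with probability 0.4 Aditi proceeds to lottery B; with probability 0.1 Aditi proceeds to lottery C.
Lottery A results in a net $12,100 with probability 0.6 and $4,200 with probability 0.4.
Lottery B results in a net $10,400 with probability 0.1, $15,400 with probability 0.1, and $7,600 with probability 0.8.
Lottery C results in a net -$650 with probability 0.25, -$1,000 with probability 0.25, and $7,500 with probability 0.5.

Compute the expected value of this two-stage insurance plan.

$8,267.75

EV(A) = 0.6 × 12100 + 0.4 × 4200 = 7260 + 1680 = 8940
EV(B) = 0.1 × 10400 + 0.1 × 15400 + 0.8 × 7600 = 1040 + 1540 + 6080 = 8660
EV(C) = 0.25 × (-650) + 0.25 × (-1000) + 0.5 × 7500 = -162.5 − 250 + 3750 = 3337.5
Overall = 0.5 × 8940 + 0.4 × 8660 + 0.1 × 3337.5 = 4470 + 3464 + 333.75 = 8267.75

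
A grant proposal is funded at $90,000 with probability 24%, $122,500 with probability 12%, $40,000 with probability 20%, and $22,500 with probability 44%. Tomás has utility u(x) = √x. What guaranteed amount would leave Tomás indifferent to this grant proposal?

$48,400

E[u] = 0.24·√90000 + 0.12·√122500 + 0.2·√40000 + 0.44·√22500 = 0.24·300 + 0.12·350 + 0.2·200 + 0.44·150 = 220
CE = (220)² = 48400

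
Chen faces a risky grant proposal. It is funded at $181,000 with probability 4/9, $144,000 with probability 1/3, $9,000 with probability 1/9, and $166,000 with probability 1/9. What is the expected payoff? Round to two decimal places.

$147,888.89

EV = 4/9 × 181000 + 1/3 × 144000 + 1/9 × 9000 + 1/9 × 166000 = 80444.4444 + 48000 + 1000 + 18444.4444 = 147888.8889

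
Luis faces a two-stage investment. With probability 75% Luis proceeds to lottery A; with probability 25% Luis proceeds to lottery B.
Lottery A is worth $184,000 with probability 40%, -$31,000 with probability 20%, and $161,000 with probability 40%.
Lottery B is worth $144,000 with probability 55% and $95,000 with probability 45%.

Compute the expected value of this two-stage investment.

EV(A) = 0.4 × 184000 + 0.2 × (-31000) + 0.4 × 161000 = 73600 − 6200 + 64400 = 131800
EV(B) = 0.55 × 144000 + 0.45 × 95000 = 79200 + 42750 = 121950
Overall = 0.75 × 131800 + 0.25 × 121950 = 98850 + 30487.5 = 129337.5

$129,337.50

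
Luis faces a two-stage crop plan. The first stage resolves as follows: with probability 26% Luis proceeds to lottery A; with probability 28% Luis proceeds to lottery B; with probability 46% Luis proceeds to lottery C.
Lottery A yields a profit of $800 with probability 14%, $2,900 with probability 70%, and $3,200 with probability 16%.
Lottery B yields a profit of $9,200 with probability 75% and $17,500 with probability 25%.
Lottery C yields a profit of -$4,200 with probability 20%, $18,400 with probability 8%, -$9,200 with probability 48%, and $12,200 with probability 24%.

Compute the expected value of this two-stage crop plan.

$3,453.28

EV(A) = 0.14 × 800 + 0.7 × 2900 + 0.16 × 3200 = 112 + 2030 + 512 = 2654
EV(B) = 0.75 × 9200 + 0.25 × 17500 = 6900 + 4375 = 11275
EV(C) = 0.2 × (-4200) + 0.08 × 18400 + 0.48 × (-9200) + 0.24 × 12200 = -840 + 1472 − 4416 + 2928 = -856
Overall = 0.26 × 2654 + 0.28 × 11275 + 0.46 × (-856) = 690.04 + 3157 − 393.76 = 3453.28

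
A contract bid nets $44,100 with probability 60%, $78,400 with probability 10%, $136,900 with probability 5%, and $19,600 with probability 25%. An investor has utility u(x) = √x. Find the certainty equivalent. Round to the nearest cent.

E[u] = 0.6·√44100 + 0.1·√78400 + 0.05·√136900 + 0.25·√19600 = 0.6·210 + 0.1·280 + 0.05·370 + 0.25·140 = 207.5
CE = (207.5)² = 43056.25

$43,056.25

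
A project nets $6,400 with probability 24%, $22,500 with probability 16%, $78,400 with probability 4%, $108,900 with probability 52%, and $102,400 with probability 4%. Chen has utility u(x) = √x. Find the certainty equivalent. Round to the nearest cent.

$57,025.44

E[u] = 0.24·√6400 + 0.16·√22500 + 0.04·√78400 + 0.52·√108900 + 0.04·√102400 = 0.24·80 + 0.16·150 + 0.04·280 + 0.52·330 + 0.04·320 = 238.8
CE = (238.8)² = 57025.44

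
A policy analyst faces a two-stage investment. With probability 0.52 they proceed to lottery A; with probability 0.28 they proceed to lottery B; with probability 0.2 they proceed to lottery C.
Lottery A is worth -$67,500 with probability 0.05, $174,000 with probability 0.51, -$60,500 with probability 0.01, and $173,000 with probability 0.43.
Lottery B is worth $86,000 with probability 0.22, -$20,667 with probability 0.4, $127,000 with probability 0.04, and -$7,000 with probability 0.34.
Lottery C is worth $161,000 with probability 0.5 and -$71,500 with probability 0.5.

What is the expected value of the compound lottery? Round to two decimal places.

$95,446.90

EV(A) = 0.05 × (-67500) + 0.51 × 174000 + 0.01 × (-60500) + 0.43 × 173000 = -3375 + 88740 − 605 + 74390 = 159150
EV(B) = 0.22 × 86000 + 0.4 × (-20667) + 0.04 × 127000 + 0.34 × (-7000) = 18920 − 8266.8 + 5080 − 2380 = 13353.2
EV(C) = 0.5 × 161000 + 0.5 × (-71500) = 80500 − 35750 = 44750
Overall = 0.52 × 159150 + 0.28 × 13353.2 + 0.2 × 44750 = 82758 + 3738.896 + 8950 = 95446.896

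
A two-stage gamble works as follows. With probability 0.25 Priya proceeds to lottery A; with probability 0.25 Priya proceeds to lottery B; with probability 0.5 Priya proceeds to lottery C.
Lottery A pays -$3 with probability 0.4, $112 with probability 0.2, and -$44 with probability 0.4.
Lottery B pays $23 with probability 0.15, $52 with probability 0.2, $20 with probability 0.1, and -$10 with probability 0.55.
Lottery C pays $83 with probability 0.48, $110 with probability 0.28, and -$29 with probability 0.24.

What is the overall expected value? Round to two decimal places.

EV(A) = 0.4 × (-3) + 0.2 × 112 + 0.4 × (-44) = -1.2 + 22.4 − 17.6 = 3.6
EV(B) = 0.15 × 23 + 0.2 × 52 + 0.1 × 20 + 0.55 × (-10) = 3.45 + 10.4 + 2 − 5.5 = 10.35
EV(C) = 0.48 × 83 + 0.28 × 110 + 0.24 × (-29) = 39.84 + 30.8 − 6.96 = 63.68
Overall = 0.25 × 3.6 + 0.25 × 10.35 + 0.5 × 63.68 = 0.9 + 2.5875 + 31.84 = 35.3275

$35.33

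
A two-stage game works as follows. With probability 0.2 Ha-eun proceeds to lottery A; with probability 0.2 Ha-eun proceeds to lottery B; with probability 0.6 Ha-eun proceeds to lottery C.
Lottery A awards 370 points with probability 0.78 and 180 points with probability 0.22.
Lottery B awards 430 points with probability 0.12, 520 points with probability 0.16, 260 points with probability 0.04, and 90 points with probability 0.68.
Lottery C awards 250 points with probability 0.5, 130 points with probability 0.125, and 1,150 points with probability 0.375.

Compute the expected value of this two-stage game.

EV(A) = 0.78 × 370 + 0.22 × 180 = 288.6 + 39.6 = 328.2
EV(B) = 0.12 × 430 + 0.16 × 520 + 0.04 × 260 + 0.68 × 90 = 51.6 + 83.2 + 10.4 + 61.2 = 206.4
EV(C) = 0.5 × 250 + 0.125 × 130 + 0.375 × 1150 = 125 + 16.25 + 431.25 = 572.5
Overall = 0.2 × 328.2 + 0.2 × 206.4 + 0.6 × 572.5 = 65.64 + 41.28 + 343.5 = 450.42

450.42 points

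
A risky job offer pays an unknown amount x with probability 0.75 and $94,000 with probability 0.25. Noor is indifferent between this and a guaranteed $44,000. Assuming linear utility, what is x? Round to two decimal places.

x = $27,333.33

0.75·x + 0.25·94000 = 44000
0.75·x = 44000 − 23500 = 20500
x = 20500 / 0.75 = 27333.3333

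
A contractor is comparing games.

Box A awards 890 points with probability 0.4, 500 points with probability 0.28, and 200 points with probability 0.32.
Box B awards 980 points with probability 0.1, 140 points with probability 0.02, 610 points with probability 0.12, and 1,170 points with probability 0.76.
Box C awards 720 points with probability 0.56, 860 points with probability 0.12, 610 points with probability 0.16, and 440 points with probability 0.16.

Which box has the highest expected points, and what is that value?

Box A = 0.4 × 890 + 0.28 × 500 + 0.32 × 200 = 356 + 140 + 64 = 560
Box B = 0.1 × 980 + 0.02 × 140 + 0.12 × 610 + 0.76 × 1170 = 98 + 2.8 + 73.2 + 889.2 = 1063.2
Box C = 0.56 × 720 + 0.12 × 860 + 0.16 × 610 + 0.16 × 440 = 403.2 + 103.2 + 97.6 + 70.4 = 674.4

Box B (1063.2 points)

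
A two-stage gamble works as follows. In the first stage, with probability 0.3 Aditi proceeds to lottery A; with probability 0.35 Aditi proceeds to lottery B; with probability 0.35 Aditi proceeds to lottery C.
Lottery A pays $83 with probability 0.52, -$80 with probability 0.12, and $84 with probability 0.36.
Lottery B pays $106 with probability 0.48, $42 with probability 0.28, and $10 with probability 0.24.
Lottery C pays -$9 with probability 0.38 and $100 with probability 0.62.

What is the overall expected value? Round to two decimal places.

EV(A) = 0.52 × 83 + 0.12 × (-80) + 0.36 × 84 = 43.16 − 9.6 + 30.24 = 63.8
EV(B) = 0.48 × 106 + 0.28 × 42 + 0.24 × 10 = 50.88 + 11.76 + 2.4 = 65.04
EV(C) = 0.38 × (-9) + 0.62 × 100 = -3.42 + 62 = 58.58
Overall = 0.3 × 63.8 + 0.35 × 65.04 + 0.35 × 58.58 = 19.14 + 22.764 + 20.503 = 62.407

$62.41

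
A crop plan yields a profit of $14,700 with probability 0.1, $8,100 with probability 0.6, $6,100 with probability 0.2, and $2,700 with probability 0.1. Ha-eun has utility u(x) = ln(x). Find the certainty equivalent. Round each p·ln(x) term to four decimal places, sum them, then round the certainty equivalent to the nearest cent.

$7,278.65

E[u] = 0.1·ln(14700) + 0.6·ln(8100) + 0.2·ln(6100) + 0.1·ln(2700) = 0.9596 + 5.3998 + 1.7432 + 0.7901 = 8.8927
CE = e^8.8927 ≈ 7278.65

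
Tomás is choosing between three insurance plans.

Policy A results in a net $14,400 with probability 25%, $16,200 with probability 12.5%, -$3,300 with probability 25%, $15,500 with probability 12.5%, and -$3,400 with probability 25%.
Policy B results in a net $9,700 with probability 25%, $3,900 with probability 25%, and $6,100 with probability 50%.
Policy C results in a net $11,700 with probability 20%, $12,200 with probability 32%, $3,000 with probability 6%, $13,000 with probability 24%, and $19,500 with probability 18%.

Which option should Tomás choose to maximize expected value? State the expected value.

Policy C ($13,054)

Policy A = 0.25 × 14400 + 0.125 × 16200 + 0.25 × (-3300) + 0.125 × 15500 + 0.25 × (-3400) = 3600 + 2025 − 825 + 1937.5 − 850 = 5887.5
Policy B = 0.25 × 9700 + 0.25 × 3900 + 0.5 × 6100 = 2425 + 975 + 3050 = 6450
Policy C = 0.2 × 11700 + 0.32 × 12200 + 0.06 × 3000 + 0.24 × 13000 + 0.18 × 19500 = 2340 + 3904 + 180 + 3120 + 3510 = 13054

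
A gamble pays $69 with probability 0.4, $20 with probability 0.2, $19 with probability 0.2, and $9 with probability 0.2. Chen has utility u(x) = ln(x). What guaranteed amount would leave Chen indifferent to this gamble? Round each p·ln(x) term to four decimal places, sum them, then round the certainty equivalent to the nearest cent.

$27.69

E[u] = 0.4·ln(69) + 0.2·ln(20) + 0.2·ln(19) + 0.2·ln(9) = 1.6936 + 0.5991 + 0.5889 + 0.4394 = 3.3210
CE = e^3.3210 ≈ 27.69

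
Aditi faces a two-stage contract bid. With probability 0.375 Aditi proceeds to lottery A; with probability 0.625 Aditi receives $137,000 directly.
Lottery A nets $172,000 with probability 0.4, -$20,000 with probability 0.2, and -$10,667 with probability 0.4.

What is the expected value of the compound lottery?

$108,324.95

EV(A) = 0.4 × 172000 + 0.2 × (-20000) + 0.4 × (-10667) = 68800 − 4000 − 4266.8 = 60533.2
Branch B: 137000 (certain)
Overall = 0.375 × 60533.2 + 0.625 × 137000 = 22699.95 + 85625 = 108324.95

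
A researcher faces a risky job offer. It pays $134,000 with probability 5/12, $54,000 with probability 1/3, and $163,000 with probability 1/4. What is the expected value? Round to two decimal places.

EV = 5/12 × 134000 + 1/3 × 54000 + 1/4 × 163000 = 55833.3333 + 18000 + 40750 = 114583.3333

$114,583.33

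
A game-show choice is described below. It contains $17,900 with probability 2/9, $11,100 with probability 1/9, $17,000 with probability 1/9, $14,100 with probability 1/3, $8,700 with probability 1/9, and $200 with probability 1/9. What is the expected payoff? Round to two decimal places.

EV = 2/9 × 17900 + 1/9 × 11100 + 1/9 × 17000 + 1/3 × 14100 + 1/9 × 8700 + 1/9 × 200 = 3977.7778 + 1233.3333 + 1888.8889 + 4700 + 966.6667 + 22.2222 = 12788.8889

$12,788.89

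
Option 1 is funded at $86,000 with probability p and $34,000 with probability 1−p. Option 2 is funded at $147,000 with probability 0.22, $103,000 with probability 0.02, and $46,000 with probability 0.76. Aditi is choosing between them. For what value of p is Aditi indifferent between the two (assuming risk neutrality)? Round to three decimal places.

p = 0.680

EV(Option 2) = 0.22 × 147000 + 0.02 × 103000 + 0.76 × 46000 = 32340 + 2060 + 34960 = 69360
p·86000 + (1−p)·34000 = 69360
52000p + 34000 = 69360
p = (69360 − 34000) / 52000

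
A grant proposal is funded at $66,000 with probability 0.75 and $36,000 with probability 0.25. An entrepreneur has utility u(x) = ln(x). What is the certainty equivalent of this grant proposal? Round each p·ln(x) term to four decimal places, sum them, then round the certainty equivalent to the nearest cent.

E[u] = 0.75·ln(66000) + 0.25·ln(36000) = 8.3231 + 2.6228 = 10.9459
CE = e^10.9459 ≈ 56721.01

$56,721.01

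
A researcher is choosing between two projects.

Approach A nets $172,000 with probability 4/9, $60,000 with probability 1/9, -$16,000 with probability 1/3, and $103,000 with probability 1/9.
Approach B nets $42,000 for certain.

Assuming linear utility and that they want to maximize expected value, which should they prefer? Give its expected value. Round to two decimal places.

Approach A = 4/9 × 172000 + 1/9 × 60000 + 1/3 × (-16000) + 1/9 × 103000 = 76444.4444 + 6666.6667 − 5333.3333 + 11444.4444 = 89222.2222
Approach B: 42000 (certain)

Approach A ($89,222.22)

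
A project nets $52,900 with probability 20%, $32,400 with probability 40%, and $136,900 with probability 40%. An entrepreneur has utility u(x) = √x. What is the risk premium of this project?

E[u] = 0.2·√52900 + 0.4·√32400 + 0.4·√136900 = 0.2·230 + 0.4·180 + 0.4·370 = 266
CE = (266)² = 70756
Risk premium = EV − CE = 78300 − 70756 = 7544

$7,544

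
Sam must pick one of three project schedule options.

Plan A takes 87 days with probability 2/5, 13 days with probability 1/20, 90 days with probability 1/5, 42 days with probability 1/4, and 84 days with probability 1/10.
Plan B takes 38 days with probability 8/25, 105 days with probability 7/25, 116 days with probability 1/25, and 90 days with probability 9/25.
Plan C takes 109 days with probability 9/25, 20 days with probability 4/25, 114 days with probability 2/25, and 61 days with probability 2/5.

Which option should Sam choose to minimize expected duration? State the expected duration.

Plan A = 2/5 × 87 + 1/20 × 13 + 1/5 × 90 + 1/4 × 42 + 1/10 × 84 = 34.8 + 0.65 + 18 + 10.5 + 8.4 = 72.35
Plan B = 8/25 × 38 + 7/25 × 105 + 1/25 × 116 + 9/25 × 90 = 12.16 + 29.4 + 4.64 + 32.4 = 78.6
Plan C = 9/25 × 109 + 4/25 × 20 + 2/25 × 114 + 2/5 × 61 = 39.24 + 3.2 + 9.12 + 24.4 = 75.96

Plan A (72.35 days)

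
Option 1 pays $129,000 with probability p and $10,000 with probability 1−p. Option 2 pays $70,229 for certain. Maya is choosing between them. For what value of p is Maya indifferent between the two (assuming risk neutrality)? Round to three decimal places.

p·129000 + (1−p)·10000 = 70229
119000p + 10000 = 70229
p = (70229 − 10000) / 119000

p = 0.506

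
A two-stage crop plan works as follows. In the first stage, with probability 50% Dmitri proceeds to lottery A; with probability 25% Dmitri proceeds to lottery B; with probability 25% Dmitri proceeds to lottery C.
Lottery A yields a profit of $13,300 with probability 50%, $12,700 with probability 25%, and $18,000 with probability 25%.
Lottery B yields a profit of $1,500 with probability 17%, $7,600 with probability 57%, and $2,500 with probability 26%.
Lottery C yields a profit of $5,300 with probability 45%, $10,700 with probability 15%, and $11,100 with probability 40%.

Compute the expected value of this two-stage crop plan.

$10,579.25

EV(A) = 0.5 × 13300 + 0.25 × 12700 + 0.25 × 18000 = 6650 + 3175 + 4500 = 14325
EV(B) = 0.17 × 1500 + 0.57 × 7600 + 0.26 × 2500 = 255 + 4332 + 650 = 5237
EV(C) = 0.45 × 5300 + 0.15 × 10700 + 0.4 × 11100 = 2385 + 1605 + 4440 = 8430
Overall = 0.5 × 14325 + 0.25 × 5237 + 0.25 × 8430 = 7162.5 + 1309.25 + 2107.5 = 10579.25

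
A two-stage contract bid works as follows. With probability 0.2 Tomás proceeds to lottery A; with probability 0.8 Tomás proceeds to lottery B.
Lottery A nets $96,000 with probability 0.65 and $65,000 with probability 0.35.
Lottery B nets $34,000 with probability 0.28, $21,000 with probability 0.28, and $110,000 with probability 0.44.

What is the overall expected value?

EV(A) = 0.65 × 96000 + 0.35 × 65000 = 62400 + 22750 = 85150
EV(B) = 0.28 × 34000 + 0.28 × 21000 + 0.44 × 110000 = 9520 + 5880 + 48400 = 63800
Overall = 0.2 × 85150 + 0.8 × 63800 = 17030 + 51040 = 68070

$68,070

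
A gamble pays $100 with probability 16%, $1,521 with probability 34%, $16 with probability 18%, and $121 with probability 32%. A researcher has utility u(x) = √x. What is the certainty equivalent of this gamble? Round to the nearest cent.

E[u] = 0.16·√100 + 0.34·√1521 + 0.18·√16 + 0.32·√121 = 0.16·10 + 0.34·39 + 0.18·4 + 0.32·11 = 19.1
CE = (19.1)² = 364.81

$364.81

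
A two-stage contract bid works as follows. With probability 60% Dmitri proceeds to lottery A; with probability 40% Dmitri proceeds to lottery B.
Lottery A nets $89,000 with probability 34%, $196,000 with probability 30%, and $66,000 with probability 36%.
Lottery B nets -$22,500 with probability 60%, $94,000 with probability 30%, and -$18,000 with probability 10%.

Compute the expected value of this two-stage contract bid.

EV(A) = 0.34 × 89000 + 0.3 × 196000 + 0.36 × 66000 = 30260 + 58800 + 23760 = 112820
EV(B) = 0.6 × (-22500) + 0.3 × 94000 + 0.1 × (-18000) = -13500 + 28200 − 1800 = 12900
Overall = 0.6 × 112820 + 0.4 × 12900 = 67692 + 5160 = 72852

$72,852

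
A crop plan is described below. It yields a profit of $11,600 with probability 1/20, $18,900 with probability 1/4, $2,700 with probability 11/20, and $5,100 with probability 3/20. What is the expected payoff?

$7,555

EV = 1/20 × 11600 + 1/4 × 18900 + 11/20 × 2700 + 3/20 × 5100 = 580 + 4725 + 1485 + 765 = 7555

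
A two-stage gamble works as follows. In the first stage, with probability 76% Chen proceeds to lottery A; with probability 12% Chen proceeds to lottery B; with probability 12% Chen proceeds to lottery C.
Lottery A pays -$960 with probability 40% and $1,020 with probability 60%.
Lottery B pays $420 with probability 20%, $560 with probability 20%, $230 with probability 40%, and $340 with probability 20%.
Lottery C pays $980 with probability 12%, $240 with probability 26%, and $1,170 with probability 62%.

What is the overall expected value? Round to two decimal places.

EV(A) = 0.4 × (-960) + 0.6 × 1020 = -384 + 612 = 228
EV(B) = 0.2 × 420 + 0.2 × 560 + 0.4 × 230 + 0.2 × 340 = 84 + 112 + 92 + 68 = 356
EV(C) = 0.12 × 980 + 0.26 × 240 + 0.62 × 1170 = 117.6 + 62.4 + 725.4 = 905.4
Overall = 0.76 × 228 + 0.12 × 356 + 0.12 × 905.4 = 173.28 + 42.72 + 108.648 = 324.648

$324.65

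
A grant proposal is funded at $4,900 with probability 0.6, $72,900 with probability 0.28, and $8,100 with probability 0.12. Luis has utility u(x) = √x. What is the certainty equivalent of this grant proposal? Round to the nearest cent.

$16,486.56

E[u] = 0.6·√4900 + 0.28·√72900 + 0.12·√8100 = 0.6·70 + 0.28·270 + 0.12·90 = 128.4
CE = (128.4)² = 16486.56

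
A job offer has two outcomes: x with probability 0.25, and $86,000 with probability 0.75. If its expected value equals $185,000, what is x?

x = $482,000

0.25·x + 0.75·86000 = 185000
0.25·x = 185000 − 64500 = 120500
x = 120500 / 0.25 = 482000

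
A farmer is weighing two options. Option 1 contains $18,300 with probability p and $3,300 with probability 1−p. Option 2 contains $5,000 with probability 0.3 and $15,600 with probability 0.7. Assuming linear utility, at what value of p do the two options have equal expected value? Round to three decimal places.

p = 0.608

EV(Option 2) = 0.3 × 5000 + 0.7 × 15600 = 1500 + 10920 = 12420
p·18300 + (1−p)·3300 = 12420
15000p + 3300 = 12420
p = (12420 − 3300) / 15000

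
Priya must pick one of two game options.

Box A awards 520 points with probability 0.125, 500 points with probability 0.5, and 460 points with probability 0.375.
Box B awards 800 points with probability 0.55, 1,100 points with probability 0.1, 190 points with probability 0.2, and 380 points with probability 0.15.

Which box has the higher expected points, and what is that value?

Box A = 0.125 × 520 + 0.5 × 500 + 0.375 × 460 = 65 + 250 + 172.5 = 487.5
Box B = 0.55 × 800 + 0.1 × 1100 + 0.2 × 190 + 0.15 × 380 = 440 + 110 + 38 + 57 = 645

Box B (645 points)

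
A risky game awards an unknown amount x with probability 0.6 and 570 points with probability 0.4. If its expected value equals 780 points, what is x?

x = 920 points

0.6·x + 0.4·570 = 780
0.6·x = 780 − 228 = 552
x = 552 / 0.6 = 920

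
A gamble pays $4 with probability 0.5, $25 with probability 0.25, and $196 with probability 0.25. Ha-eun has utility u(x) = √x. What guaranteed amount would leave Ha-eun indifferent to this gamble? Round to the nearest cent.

E[u] = 0.5·√4 + 0.25·√25 + 0.25·√196 = 0.5·2 + 0.25·5 + 0.25·14 = 5.75
CE = (5.75)² = 33.0625

$33.06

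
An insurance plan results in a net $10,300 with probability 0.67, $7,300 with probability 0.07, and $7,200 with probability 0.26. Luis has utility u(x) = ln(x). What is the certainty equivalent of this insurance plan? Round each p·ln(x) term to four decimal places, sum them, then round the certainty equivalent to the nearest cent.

E[u] = 0.67·ln(10300) + 0.07·ln(7300) + 0.26·ln(7200) = 6.1907 + 0.6227 + 2.3093 = 9.1227
CE = e^9.1227 ≈ 9160.90

$9,160.90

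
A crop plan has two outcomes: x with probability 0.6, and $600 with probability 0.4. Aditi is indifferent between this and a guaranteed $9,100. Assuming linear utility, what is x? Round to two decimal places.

x = $14,766.67

0.6·x + 0.4·600 = 9100
0.6·x = 9100 − 240 = 8860
x = 8860 / 0.6 = 14766.6667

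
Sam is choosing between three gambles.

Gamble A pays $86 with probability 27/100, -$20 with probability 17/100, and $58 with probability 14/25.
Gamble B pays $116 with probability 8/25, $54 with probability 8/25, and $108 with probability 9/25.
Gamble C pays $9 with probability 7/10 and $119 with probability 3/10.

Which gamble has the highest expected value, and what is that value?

Gamble B ($93.28)

Gamble A = 27/100 × 86 + 17/100 × (-20) + 14/25 × 58 = 23.22 − 3.4 + 32.48 = 52.3
Gamble B = 8/25 × 116 + 8/25 × 54 + 9/25 × 108 = 37.12 + 17.28 + 38.88 = 93.28
Gamble C = 7/10 × 9 + 3/10 × 119 = 6.3 + 35.7 = 42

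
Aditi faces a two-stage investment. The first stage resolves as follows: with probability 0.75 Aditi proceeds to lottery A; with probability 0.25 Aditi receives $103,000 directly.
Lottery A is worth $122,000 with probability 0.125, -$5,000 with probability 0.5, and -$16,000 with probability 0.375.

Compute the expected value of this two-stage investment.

EV(A) = 0.125 × 122000 + 0.5 × (-5000) + 0.375 × (-16000) = 15250 − 2500 − 6000 = 6750
Branch B: 103000 (certain)
Overall = 0.75 × 6750 + 0.25 × 103000 = 5062.5 + 25750 = 30812.5

$30,812.50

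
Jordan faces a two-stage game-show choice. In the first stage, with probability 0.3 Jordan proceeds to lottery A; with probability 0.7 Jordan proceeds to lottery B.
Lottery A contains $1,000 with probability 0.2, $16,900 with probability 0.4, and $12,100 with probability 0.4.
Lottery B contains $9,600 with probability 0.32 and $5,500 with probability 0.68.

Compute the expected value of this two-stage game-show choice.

EV(A) = 0.2 × 1000 + 0.4 × 16900 + 0.4 × 12100 = 200 + 6760 + 4840 = 11800
EV(B) = 0.32 × 9600 + 0.68 × 5500 = 3072 + 3740 = 6812
Overall = 0.3 × 11800 + 0.7 × 6812 = 3540 + 4768.4 = 8308.4

$8,308.40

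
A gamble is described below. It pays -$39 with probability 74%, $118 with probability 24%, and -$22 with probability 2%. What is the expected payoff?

-$0.98

EV = 0.74 × (-39) + 0.24 × 118 + 0.02 × (-22) = -28.86 + 28.32 − 0.44 = -0.98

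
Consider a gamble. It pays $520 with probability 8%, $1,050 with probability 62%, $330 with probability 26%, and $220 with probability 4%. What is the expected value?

EV = 0.08 × 520 + 0.62 × 1050 + 0.26 × 330 + 0.04 × 220 = 41.6 + 651 + 85.8 + 8.8 = 787.2

$787.20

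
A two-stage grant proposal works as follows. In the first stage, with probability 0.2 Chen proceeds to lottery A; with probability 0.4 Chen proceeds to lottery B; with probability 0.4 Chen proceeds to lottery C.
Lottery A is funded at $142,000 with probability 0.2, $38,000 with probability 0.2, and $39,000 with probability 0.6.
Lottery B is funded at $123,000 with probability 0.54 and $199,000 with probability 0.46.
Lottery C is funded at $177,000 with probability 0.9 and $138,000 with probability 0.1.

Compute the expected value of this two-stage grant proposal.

$144,304

EV(A) = 0.2 × 142000 + 0.2 × 38000 + 0.6 × 39000 = 28400 + 7600 + 23400 = 59400
EV(B) = 0.54 × 123000 + 0.46 × 199000 = 66420 + 91540 = 157960
EV(C) = 0.9 × 177000 + 0.1 × 138000 = 159300 + 13800 = 173100
Overall = 0.2 × 59400 + 0.4 × 157960 + 0.4 × 173100 = 11880 + 63184 + 69240 = 144304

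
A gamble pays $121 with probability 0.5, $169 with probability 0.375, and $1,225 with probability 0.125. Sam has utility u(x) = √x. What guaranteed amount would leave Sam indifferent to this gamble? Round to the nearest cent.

E[u] = 0.5·√121 + 0.375·√169 + 0.125·√1225 = 0.5·11 + 0.375·13 + 0.125·35 = 14.75
CE = (14.75)² = 217.5625

$217.56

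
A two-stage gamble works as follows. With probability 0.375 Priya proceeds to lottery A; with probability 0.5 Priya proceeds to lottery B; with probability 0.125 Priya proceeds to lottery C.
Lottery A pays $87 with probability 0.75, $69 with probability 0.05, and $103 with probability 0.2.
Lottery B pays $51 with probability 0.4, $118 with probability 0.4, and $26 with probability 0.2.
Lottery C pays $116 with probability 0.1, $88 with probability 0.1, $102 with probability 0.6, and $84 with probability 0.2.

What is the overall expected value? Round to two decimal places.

$82.19

EV(A) = 0.75 × 87 + 0.05 × 69 + 0.2 × 103 = 65.25 + 3.45 + 20.6 = 89.3
EV(B) = 0.4 × 51 + 0.4 × 118 + 0.2 × 26 = 20.4 + 47.2 + 5.2 = 72.8
EV(C) = 0.1 × 116 + 0.1 × 88 + 0.6 × 102 + 0.2 × 84 = 11.6 + 8.8 + 61.2 + 16.8 = 98.4
Overall = 0.375 × 89.3 + 0.5 × 72.8 + 0.125 × 98.4 = 33.4875 + 36.4 + 12.3 = 82.1875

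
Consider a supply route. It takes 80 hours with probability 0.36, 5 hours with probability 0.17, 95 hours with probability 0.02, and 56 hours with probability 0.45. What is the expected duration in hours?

56.75 hours

EV = 0.36 × 80 + 0.17 × 5 + 0.02 × 95 + 0.45 × 56 = 28.8 + 0.85 + 1.9 + 25.2 = 56.75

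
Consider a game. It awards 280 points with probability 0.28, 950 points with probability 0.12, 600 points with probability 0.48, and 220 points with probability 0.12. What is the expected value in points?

506.8 points

EV = 0.28 × 280 + 0.12 × 950 + 0.48 × 600 + 0.12 × 220 = 78.4 + 114 + 288 + 26.4 = 506.8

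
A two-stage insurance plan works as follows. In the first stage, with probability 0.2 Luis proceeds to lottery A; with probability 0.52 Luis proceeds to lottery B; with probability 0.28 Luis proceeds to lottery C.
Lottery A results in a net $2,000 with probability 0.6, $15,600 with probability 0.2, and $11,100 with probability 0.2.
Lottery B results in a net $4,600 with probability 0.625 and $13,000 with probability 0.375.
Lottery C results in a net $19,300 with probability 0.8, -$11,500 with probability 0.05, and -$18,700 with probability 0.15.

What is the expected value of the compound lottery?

$8,714.80

EV(A) = 0.6 × 2000 + 0.2 × 15600 + 0.2 × 11100 = 1200 + 3120 + 2220 = 6540
EV(B) = 0.625 × 4600 + 0.375 × 13000 = 2875 + 4875 = 7750
EV(C) = 0.8 × 19300 + 0.05 × (-11500) + 0.15 × (-18700) = 15440 − 575 − 2805 = 12060
Overall = 0.2 × 6540 + 0.52 × 7750 + 0.28 × 12060 = 1308 + 4030 + 3376.8 = 8714.8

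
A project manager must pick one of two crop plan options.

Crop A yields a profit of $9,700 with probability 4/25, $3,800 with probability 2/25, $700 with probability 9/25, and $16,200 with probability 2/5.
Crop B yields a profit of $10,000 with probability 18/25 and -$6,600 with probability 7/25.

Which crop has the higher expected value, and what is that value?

Crop A ($8,588)

Crop A = 4/25 × 9700 + 2/25 × 3800 + 9/25 × 700 + 2/5 × 16200 = 1552 + 304 + 252 + 6480 = 8588
Crop B = 18/25 × 10000 + 7/25 × (-6600) = 7200 − 1848 = 5352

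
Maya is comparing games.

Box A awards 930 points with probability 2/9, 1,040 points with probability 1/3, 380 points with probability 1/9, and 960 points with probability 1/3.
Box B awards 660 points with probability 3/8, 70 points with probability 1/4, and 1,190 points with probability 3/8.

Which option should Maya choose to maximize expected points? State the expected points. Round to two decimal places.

Box A (915.56 points)

Box A = 2/9 × 930 + 1/3 × 1040 + 1/9 × 380 + 1/3 × 960 = 206.6667 + 346.6667 + 42.2222 + 320 = 915.5556
Box B = 3/8 × 660 + 1/4 × 70 + 3/8 × 1190 = 247.5 + 17.5 + 446.25 = 711.25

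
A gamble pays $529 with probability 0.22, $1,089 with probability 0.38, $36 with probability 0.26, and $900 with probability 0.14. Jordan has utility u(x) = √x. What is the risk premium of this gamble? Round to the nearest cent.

$119.87

E[u] = 0.22·√529 + 0.38·√1089 + 0.26·√36 + 0.14·√900 = 0.22·23 + 0.38·33 + 0.26·6 + 0.14·30 = 23.36
CE = (23.36)² = 545.6896
Risk premium = EV − CE = 665.56 − 545.6896 = 119.8704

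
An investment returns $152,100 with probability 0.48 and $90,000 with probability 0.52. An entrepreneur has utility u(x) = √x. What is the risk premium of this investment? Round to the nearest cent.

E[u] = 0.48·√152100 + 0.52·√90000 = 0.48·390 + 0.52·300 = 343.2
CE = (343.2)² = 117786.24
Risk premium = EV − CE = 119808 − 117786.24 = 2021.76

$2,021.76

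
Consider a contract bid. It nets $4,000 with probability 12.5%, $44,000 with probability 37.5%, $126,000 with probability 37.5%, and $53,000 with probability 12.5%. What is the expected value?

EV = 0.125 × 4000 + 0.375 × 44000 + 0.375 × 126000 + 0.125 × 53000 = 500 + 16500 + 47250 + 6625 = 70875

$70,875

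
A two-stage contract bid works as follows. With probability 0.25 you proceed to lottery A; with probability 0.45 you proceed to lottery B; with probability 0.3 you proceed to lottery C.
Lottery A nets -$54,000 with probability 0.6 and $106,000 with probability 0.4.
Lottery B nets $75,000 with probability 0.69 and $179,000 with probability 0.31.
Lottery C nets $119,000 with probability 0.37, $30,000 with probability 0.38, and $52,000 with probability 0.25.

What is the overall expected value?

$71,287

EV(A) = 0.6 × (-54000) + 0.4 × 106000 = -32400 + 42400 = 10000
EV(B) = 0.69 × 75000 + 0.31 × 179000 = 51750 + 55490 = 107240
EV(C) = 0.37 × 119000 + 0.38 × 30000 + 0.25 × 52000 = 44030 + 11400 + 13000 = 68430
Overall = 0.25 × 10000 + 0.45 × 107240 + 0.3 × 68430 = 2500 + 48258 + 20529 = 71287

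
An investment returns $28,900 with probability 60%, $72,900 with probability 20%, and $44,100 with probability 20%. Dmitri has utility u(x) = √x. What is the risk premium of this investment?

E[u] = 0.6·√28900 + 0.2·√72900 + 0.2·√44100 = 0.6·170 + 0.2·270 + 0.2·210 = 198
CE = (198)² = 39204
Risk premium = EV − CE = 40740 − 39204 = 1536

$1,536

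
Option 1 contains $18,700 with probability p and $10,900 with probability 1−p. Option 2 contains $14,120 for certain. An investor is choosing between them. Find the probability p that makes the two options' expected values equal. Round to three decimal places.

p·18700 + (1−p)·10900 = 14120
7800p + 10900 = 14120
p = (14120 − 10900) / 7800

p = 0.413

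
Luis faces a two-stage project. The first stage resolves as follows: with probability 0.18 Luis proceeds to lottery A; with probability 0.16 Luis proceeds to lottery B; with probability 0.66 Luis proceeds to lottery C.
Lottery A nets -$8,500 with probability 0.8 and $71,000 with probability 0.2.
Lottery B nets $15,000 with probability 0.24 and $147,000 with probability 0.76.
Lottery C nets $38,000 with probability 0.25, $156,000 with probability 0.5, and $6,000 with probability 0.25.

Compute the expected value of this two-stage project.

$78,523.20

EV(A) = 0.8 × (-8500) + 0.2 × 71000 = -6800 + 14200 = 7400
EV(B) = 0.24 × 15000 + 0.76 × 147000 = 3600 + 111720 = 115320
EV(C) = 0.25 × 38000 + 0.5 × 156000 + 0.25 × 6000 = 9500 + 78000 + 1500 = 89000
Overall = 0.18 × 7400 + 0.16 × 115320 + 0.66 × 89000 = 1332 + 18451.2 + 58740 = 78523.2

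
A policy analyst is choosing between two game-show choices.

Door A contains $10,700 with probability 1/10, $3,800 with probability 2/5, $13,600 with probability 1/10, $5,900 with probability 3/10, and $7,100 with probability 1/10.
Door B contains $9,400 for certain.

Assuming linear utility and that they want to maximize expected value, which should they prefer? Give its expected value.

Door A = 1/10 × 10700 + 2/5 × 3800 + 1/10 × 13600 + 3/10 × 5900 + 1/10 × 7100 = 1070 + 1520 + 1360 + 1770 + 710 = 6430
Door B: 9400 (certain)

Door B ($9,400)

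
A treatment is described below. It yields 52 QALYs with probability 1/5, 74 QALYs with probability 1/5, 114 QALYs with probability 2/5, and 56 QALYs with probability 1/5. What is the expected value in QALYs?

82 QALYs

EV = 1/5 × 52 + 1/5 × 74 + 2/5 × 114 + 1/5 × 56 = 10.4 + 14.8 + 45.6 + 11.2 = 82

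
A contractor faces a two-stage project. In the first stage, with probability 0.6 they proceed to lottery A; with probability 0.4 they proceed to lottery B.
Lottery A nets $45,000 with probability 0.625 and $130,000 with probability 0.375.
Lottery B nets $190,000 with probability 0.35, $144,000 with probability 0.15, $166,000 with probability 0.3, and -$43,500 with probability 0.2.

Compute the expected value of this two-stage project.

$97,805

EV(A) = 0.625 × 45000 + 0.375 × 130000 = 28125 + 48750 = 76875
EV(B) = 0.35 × 190000 + 0.15 × 144000 + 0.3 × 166000 + 0.2 × (-43500) = 66500 + 21600 + 49800 − 8700 = 129200
Overall = 0.6 × 76875 + 0.4 × 129200 = 46125 + 51680 = 97805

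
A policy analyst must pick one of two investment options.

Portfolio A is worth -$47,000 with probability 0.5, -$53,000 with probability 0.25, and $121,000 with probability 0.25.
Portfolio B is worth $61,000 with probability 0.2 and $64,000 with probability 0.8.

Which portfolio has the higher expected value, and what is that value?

Portfolio B ($63,400)

Portfolio A = 0.5 × (-47000) + 0.25 × (-53000) + 0.25 × 121000 = -23500 − 13250 + 30250 = -6500
Portfolio B = 0.2 × 61000 + 0.8 × 64000 = 12200 + 51200 = 63400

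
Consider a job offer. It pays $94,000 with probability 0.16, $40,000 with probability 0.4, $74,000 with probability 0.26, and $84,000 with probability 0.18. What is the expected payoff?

$65,400

EV = 0.16 × 94000 + 0.4 × 40000 + 0.26 × 74000 + 0.18 × 84000 = 15040 + 16000 + 19240 + 15120 = 65400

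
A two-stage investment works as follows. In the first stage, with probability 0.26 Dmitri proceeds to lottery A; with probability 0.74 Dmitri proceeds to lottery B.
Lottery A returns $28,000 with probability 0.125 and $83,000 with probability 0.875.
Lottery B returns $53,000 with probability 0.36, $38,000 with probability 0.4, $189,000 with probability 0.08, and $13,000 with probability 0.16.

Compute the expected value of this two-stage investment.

$57,887.70

EV(A) = 0.125 × 28000 + 0.875 × 83000 = 3500 + 72625 = 76125
EV(B) = 0.36 × 53000 + 0.4 × 38000 + 0.08 × 189000 + 0.16 × 13000 = 19080 + 15200 + 15120 + 2080 = 51480
Overall = 0.26 × 76125 + 0.74 × 51480 = 19792.5 + 38095.2 = 57887.7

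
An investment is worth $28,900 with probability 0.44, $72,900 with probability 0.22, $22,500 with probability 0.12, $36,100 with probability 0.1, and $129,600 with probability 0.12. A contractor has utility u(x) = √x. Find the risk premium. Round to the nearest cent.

E[u] = 0.44·√28900 + 0.22·√72900 + 0.12·√22500 + 0.1·√36100 + 0.12·√129600 = 0.44·170 + 0.22·270 + 0.12·150 + 0.1·190 + 0.12·360 = 214.4
CE = (214.4)² = 45967.36
Risk premium = EV − CE = 50616 − 45967.36 = 4648.64

$4,648.64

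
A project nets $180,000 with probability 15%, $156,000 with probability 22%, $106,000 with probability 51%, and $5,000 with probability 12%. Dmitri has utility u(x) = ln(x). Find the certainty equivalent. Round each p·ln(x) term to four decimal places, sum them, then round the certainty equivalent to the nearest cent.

$86,612.55

E[u] = 0.15·ln(180000) + 0.22·ln(156000) + 0.51·ln(106000) + 0.12·ln(5000) = 1.8151 + 2.6307 + 5.9013 + 1.0221 = 11.3692
CE = e^11.3692 ≈ 86612.55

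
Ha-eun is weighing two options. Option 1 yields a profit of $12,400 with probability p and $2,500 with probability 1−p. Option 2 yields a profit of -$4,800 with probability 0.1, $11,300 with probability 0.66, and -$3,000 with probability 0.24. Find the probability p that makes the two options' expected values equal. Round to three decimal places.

p = 0.380

EV(Option 2) = 0.1 × (-4800) + 0.66 × 11300 + 0.24 × (-3000) = -480 + 7458 − 720 = 6258
p·12400 + (1−p)·2500 = 6258
9900p + 2500 = 6258
p = (6258 − 2500) / 9900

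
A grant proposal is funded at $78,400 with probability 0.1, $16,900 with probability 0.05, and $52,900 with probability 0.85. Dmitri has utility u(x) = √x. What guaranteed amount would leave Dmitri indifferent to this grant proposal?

$52,900

E[u] = 0.1·√78400 + 0.05·√16900 + 0.85·√52900 = 0.1·280 + 0.05·130 + 0.85·230 = 230
CE = (230)² = 52900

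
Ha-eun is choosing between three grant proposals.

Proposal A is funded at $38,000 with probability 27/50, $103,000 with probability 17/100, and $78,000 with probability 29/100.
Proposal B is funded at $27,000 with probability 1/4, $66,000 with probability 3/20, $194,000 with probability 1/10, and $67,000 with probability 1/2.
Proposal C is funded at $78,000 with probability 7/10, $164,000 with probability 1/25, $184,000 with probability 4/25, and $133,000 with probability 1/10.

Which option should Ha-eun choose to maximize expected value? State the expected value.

Proposal C ($103,900)

Proposal A = 27/50 × 38000 + 17/100 × 103000 + 29/100 × 78000 = 20520 + 17510 + 22620 = 60650
Proposal B = 1/4 × 27000 + 3/20 × 66000 + 1/10 × 194000 + 1/2 × 67000 = 6750 + 9900 + 19400 + 33500 = 69550
Proposal C = 7/10 × 78000 + 1/25 × 164000 + 4/25 × 184000 + 1/10 × 133000 = 54600 + 6560 + 29440 + 13300 = 103900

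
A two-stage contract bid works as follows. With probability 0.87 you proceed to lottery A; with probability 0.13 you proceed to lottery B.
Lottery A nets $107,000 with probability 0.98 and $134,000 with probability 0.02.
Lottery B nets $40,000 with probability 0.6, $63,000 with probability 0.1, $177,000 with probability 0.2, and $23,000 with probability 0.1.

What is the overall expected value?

EV(A) = 0.98 × 107000 + 0.02 × 134000 = 104860 + 2680 = 107540
EV(B) = 0.6 × 40000 + 0.1 × 63000 + 0.2 × 177000 + 0.1 × 23000 = 24000 + 6300 + 35400 + 2300 = 68000
Overall = 0.87 × 107540 + 0.13 × 68000 = 93559.8 + 8840 = 102399.8

$102,399.80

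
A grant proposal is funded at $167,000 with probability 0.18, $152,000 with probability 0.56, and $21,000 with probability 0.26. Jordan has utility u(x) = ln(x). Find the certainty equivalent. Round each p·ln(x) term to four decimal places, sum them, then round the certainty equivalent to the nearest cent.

E[u] = 0.18·ln(167000) + 0.56·ln(152000) + 0.26·ln(21000) = 2.1646 + 6.6817 + 2.5876 = 11.4339
CE = e^11.4339 ≈ 92401.64

$92,401.64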